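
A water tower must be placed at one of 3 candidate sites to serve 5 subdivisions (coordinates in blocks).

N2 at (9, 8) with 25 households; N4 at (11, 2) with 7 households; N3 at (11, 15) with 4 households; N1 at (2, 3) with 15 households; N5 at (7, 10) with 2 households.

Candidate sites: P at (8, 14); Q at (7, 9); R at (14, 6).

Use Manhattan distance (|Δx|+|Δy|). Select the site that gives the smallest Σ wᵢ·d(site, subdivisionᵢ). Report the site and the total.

Q, total 359 blocks

Total weighted distance at each candidate:
  P (8, 14): total = 561
  Q (7, 9): total = 359
  R (14, 6): total = 519
Minimum is at Q with total 359 blocks.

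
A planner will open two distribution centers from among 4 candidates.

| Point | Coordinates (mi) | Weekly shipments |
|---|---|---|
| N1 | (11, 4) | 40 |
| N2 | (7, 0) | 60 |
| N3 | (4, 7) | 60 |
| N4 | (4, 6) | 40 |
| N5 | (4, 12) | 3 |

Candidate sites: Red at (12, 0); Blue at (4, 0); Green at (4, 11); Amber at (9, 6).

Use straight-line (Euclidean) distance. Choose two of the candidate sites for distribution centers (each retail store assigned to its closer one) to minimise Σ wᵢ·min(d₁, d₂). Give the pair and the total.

Evaluate every pair (each demand assigned to the nearer of the two):
  {Blue, Amber}: total = 822.5
  {Red, Green}: total = 907.9
  {Green, Amber}: total = 935.6
  {Red, Amber}: total = 942.5
  {Blue, Green}: total = 945.5
  {Red, Blue}: total = 1040.9
Best pair: {Blue, Amber} with total 822.5.

{Blue, Amber}, total 822.5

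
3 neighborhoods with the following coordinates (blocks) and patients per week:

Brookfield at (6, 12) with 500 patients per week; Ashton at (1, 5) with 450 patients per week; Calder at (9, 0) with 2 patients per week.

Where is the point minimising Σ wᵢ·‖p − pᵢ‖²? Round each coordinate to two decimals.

The minimiser of Σwᵢ‖p−pᵢ‖² is the weighted centroid p* = (Σwᵢpᵢ)/(Σwᵢ).
Σwᵢ = 952.
Σwᵢxᵢ = 500·6 + 450·1 + 2·9 = 3468.
Σwᵢyᵢ = 500·12 + 450·5 + 2·0 = 8250.
x* = 3468/952 = 3.64, y* = 8250/952 = 8.67.

(3.64, 8.67)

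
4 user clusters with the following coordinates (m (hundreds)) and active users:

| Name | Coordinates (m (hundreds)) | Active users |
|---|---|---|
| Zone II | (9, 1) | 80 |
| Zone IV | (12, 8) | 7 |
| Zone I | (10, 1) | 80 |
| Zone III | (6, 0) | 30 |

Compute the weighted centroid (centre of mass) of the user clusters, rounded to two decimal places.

The minimiser of Σwᵢ‖p−pᵢ‖² is the weighted centroid p* = (Σwᵢpᵢ)/(Σwᵢ).
Σwᵢ = 197.
Σwᵢxᵢ = 80·9 + 7·12 + 80·10 + 30·6 = 1784.
Σwᵢyᵢ = 80·1 + 7·8 + 80·1 + 30·0 = 216.
x* = 1784/197 = 9.06, y* = 216/197 = 1.10.

(9.06, 1.10)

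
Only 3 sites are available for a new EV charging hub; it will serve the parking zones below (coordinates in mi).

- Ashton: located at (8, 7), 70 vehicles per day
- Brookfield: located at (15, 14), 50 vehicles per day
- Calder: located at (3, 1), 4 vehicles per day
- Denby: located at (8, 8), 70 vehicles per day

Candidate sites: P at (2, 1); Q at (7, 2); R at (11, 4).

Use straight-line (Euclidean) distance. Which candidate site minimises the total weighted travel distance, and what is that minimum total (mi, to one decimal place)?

R, total 1219.7 mi

Total weighted distance at each candidate:
  P (2, 1): total = 2162.6
  Q (7, 2): total = 1520.3
  R (11, 4): total = 1219.7
Minimum is at R with total 1219.7 mi.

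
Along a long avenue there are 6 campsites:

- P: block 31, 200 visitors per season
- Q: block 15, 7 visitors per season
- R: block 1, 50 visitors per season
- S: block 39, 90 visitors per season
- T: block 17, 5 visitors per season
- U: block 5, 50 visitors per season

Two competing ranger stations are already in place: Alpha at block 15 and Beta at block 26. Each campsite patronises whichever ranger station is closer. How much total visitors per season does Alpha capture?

112

The indifferent point is the midpoint (15+26)/2 = 20.5; campsites left of it (closer to Alpha at 15) go to Alpha, those right go to Beta.
  R at 1 (w=50) → Alpha
  U at 5 (w=50) → Alpha
  Q at 15 (w=7) → Alpha
  T at 17 (w=5) → Alpha
  P at 31 (w=200) → Beta
  S at 39 (w=90) → Beta
Alpha captures 112; Beta captures 290.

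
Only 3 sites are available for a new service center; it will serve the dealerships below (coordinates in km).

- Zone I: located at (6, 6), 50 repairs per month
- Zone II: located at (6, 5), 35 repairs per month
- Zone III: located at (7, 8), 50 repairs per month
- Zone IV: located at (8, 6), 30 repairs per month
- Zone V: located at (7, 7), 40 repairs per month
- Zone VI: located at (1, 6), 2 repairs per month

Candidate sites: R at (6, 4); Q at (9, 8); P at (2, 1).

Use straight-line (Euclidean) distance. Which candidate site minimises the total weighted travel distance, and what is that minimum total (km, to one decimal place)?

Total weighted distance at each candidate:
  R (6, 4): total = 563.3
  Q (9, 8): total = 601.8
  P (2, 1): total = 1505.2
Minimum is at R with total 563.3 km.

R, total 563.3 km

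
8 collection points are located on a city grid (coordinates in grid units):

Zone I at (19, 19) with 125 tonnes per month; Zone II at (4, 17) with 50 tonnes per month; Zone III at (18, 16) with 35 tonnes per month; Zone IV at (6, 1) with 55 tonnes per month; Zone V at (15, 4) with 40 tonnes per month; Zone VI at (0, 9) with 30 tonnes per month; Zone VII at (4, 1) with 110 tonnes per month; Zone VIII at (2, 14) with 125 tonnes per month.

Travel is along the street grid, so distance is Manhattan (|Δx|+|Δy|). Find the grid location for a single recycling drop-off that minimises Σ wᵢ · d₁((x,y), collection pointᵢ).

(4, 14)

Manhattan distance separates: Σwᵢ(|x−xᵢ|+|y−yᵢ|) = Σwᵢ|x−xᵢ| + Σwᵢ|y−yᵢ|, so x and y are optimised independently as 1-D weighted medians.
Total weight W = 570; half = 285.
x-coordinate, sorted with cumulative weight:
  x=0 (Zone VI, w=30) cum 30
  x=2 (Zone VIII, w=125) cum 155
  x=4 (Zone II, w=50) cum 205
  x=4 (Zone VII, w=110) cum 315  ← median
  x=6 (Zone IV, w=55) cum 370
  x=15 (Zone V, w=40) cum 410
  x=18 (Zone III, w=35) cum 445
  x=19 (Zone I, w=125) cum 570
⇒ x* = 4
y-coordinate, sorted with cumulative weight:
  y=1 (Zone IV, w=55) cum 55
  y=1 (Zone VII, w=110) cum 165
  y=4 (Zone V, w=40) cum 205
  y=9 (Zone VI, w=30) cum 235
  y=14 (Zone VIII, w=125) cum 360  ← median
  y=16 (Zone III, w=35) cum 395
  y=17 (Zone II, w=50) cum 445
  y=19 (Zone I, w=125) cum 570
⇒ y* = 14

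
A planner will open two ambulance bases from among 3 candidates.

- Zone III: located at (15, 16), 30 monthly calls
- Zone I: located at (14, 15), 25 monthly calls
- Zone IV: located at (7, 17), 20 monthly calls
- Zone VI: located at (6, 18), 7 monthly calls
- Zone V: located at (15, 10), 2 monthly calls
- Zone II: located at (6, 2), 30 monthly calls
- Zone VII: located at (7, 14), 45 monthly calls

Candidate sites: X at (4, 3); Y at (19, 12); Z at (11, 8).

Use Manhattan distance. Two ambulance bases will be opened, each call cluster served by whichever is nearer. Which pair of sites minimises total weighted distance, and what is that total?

Evaluate every pair (each demand assigned to the nearer of the two):
  {X, Z}: total = 1527
  {Y, Z}: total = 1597
  {X, Y}: total = 1631
Best pair: {X, Z} with total 1527.

{X, Z}, total 1527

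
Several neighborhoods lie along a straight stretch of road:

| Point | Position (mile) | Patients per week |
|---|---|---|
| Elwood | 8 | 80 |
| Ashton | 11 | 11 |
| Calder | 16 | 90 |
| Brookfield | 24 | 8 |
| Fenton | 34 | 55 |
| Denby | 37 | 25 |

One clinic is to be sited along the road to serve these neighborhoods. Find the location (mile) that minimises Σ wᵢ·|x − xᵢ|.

x = 16

For a sum of weighted absolute distances on a line, the optimum is the weighted median (not the mean). Total weight W = 269; half-weight = 134.5.
Sort by position and accumulate weight:
  mile 8 (Elwood, w=80) → cum 80
  mile 11 (Ashton, w=11) → cum 91
  mile 16 (Calder, w=90) → cum 181  ≥ 134.5 → median here
  mile 24 (Brookfield, w=8) → cum 189
  mile 34 (Fenton, w=55) → cum 244
  mile 37 (Denby, w=25) → cum 269
Optimal location: mile 16.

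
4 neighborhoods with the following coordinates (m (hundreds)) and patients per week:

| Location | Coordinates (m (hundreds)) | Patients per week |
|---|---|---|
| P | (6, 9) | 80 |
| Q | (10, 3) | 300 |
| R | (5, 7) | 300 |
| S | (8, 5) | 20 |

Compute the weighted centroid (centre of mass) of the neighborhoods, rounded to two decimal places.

(7.34, 5.46)

The minimiser of Σwᵢ‖p−pᵢ‖² is the weighted centroid p* = (Σwᵢpᵢ)/(Σwᵢ).
Σwᵢ = 700.
Σwᵢxᵢ = 80·6 + 300·10 + 300·5 + 20·8 = 5140.
Σwᵢyᵢ = 80·9 + 300·3 + 300·7 + 20·5 = 3820.
x* = 5140/700 = 7.34, y* = 3820/700 = 5.46.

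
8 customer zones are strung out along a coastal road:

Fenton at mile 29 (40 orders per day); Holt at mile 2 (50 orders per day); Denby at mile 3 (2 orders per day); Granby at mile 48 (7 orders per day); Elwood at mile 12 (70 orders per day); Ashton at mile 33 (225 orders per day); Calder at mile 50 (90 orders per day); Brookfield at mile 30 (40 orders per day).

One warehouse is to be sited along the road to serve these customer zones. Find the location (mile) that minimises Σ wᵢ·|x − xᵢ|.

x = 33

For a sum of weighted absolute distances on a line, the optimum is the weighted median (not the mean). Total weight W = 524; half-weight = 262.
Sort by position and accumulate weight:
  mile 2 (Holt, w=50) → cum 50
  mile 3 (Denby, w=2) → cum 52
  mile 12 (Elwood, w=70) → cum 122
  mile 29 (Fenton, w=40) → cum 162
  mile 30 (Brookfield, w=40) → cum 202
  mile 33 (Ashton, w=225) → cum 427  ≥ 262 → median here
  mile 48 (Granby, w=7) → cum 434
  mile 50 (Calder, w=90) → cum 524
Optimal location: mile 33.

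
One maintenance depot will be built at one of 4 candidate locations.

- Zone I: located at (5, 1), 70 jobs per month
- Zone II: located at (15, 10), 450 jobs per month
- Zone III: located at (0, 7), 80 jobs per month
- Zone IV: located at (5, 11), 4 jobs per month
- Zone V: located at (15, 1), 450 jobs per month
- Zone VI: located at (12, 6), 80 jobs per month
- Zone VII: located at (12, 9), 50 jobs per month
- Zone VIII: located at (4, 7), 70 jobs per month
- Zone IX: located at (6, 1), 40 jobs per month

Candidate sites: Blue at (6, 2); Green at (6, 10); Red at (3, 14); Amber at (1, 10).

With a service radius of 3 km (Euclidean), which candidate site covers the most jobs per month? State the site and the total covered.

Blue, covering 110

Coverage radius r = 3 km; a point is covered iff (Δx)²+(Δy)² ≤ 3² = 9.
  Blue (6, 2): covers {Zone I, Zone IX} → 110
  Green (6, 10): covers {Zone IV} → 4
  Red (3, 14): covers {none} → 0
  Amber (1, 10): covers {none} → 0
Maximum coverage at Blue: 110 jobs per month.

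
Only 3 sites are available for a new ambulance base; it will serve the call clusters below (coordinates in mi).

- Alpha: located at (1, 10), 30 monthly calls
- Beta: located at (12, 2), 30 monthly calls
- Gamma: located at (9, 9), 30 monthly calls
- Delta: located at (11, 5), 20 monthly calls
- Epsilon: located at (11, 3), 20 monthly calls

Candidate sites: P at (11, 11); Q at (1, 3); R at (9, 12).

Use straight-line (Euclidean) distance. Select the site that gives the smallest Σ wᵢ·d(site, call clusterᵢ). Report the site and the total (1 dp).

P, total 938.0 mi

Total weighted distance at each candidate:
  P (11, 11): total = 938.0
  Q (1, 3): total = 1245.3
  R (9, 12): total = 980.6
Minimum is at P with total 938.0 mi.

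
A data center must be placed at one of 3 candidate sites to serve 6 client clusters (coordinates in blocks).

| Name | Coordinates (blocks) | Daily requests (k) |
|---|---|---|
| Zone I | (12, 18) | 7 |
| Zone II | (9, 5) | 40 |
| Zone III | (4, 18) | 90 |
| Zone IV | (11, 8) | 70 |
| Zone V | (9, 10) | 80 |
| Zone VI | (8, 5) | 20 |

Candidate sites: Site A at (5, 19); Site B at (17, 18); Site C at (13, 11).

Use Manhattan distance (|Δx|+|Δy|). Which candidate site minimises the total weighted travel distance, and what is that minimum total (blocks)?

Total weighted distance at each candidate:
  Site A (5, 19): total = 3526
  Site B (17, 18): total = 4885
  Site C (13, 11): total = 2866
Minimum is at Site C with total 2866 blocks.

Site C, total 2866 blocks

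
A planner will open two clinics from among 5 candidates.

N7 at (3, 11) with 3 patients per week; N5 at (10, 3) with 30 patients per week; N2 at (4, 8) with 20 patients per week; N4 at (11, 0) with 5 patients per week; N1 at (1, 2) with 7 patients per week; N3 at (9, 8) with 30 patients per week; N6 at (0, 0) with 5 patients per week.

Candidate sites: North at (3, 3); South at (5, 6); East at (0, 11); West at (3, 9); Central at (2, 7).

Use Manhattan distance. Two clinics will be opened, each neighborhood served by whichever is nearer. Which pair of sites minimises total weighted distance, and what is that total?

{North, West}, total 572

Evaluate every pair (each demand assigned to the nearer of the two):
  {North, West}: total = 572
  {North, South}: total = 577
  {North, Central}: total = 631
  {South, West}: total = 637
  {South, Central}: total = 642
  {South, East}: total = 660
  {North, East}: total = 775
  {West, Central}: total = 783
  {East, Central}: total = 836
  {East, West}: total = 849
Best pair: {North, West} with total 572.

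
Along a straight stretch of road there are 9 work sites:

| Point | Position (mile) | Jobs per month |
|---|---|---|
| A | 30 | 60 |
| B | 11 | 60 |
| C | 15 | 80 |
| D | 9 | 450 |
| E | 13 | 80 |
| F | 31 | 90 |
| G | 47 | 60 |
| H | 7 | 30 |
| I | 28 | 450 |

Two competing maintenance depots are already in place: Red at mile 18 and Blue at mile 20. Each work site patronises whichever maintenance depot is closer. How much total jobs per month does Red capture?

700

The indifferent point is the midpoint (18+20)/2 = 19; work sites left of it (closer to Red at 18) go to Red, those right go to Blue.
  H at 7 (w=30) → Red
  D at 9 (w=450) → Red
  B at 11 (w=60) → Red
  E at 13 (w=80) → Red
  C at 15 (w=80) → Red
  I at 28 (w=450) → Blue
  A at 30 (w=60) → Blue
  F at 31 (w=90) → Blue
  G at 47 (w=60) → Blue
Red captures 700; Blue captures 660.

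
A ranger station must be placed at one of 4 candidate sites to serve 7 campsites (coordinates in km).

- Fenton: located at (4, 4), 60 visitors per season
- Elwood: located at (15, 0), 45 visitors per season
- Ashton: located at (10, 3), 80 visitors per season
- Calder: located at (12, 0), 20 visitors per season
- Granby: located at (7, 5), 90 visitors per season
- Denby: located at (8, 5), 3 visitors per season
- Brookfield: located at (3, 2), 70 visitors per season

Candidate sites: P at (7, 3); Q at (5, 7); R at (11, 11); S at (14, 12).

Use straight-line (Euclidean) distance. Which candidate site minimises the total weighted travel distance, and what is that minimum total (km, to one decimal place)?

P, total 1406.2 km

Total weighted distance at each candidate:
  P (7, 3): total = 1406.2
  Q (5, 7): total = 2091.6
  R (11, 11): total = 3498.6
  S (14, 12): total = 4300.7
Minimum is at P with total 1406.2 km.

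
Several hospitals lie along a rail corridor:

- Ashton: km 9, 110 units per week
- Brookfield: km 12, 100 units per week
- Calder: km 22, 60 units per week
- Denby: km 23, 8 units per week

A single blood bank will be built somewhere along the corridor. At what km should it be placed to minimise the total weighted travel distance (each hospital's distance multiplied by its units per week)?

x = 12

For a sum of weighted absolute distances on a line, the optimum is the weighted median (not the mean). Total weight W = 278; half-weight = 139.
Sort by position and accumulate weight:
  km 9 (Ashton, w=110) → cum 110
  km 12 (Brookfield, w=100) → cum 210  ≥ 139 → median here
  km 22 (Calder, w=60) → cum 270
  km 23 (Denby, w=8) → cum 278
Optimal location: km 12.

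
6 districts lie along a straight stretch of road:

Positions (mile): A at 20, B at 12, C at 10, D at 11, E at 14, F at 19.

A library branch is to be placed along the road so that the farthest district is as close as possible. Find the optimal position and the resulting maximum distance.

location 15, max distance 5

The 1-center on a line is the midpoint of the two extreme points: leftmost at 10, rightmost at 20.
Optimal location = (10 + 20)/2 = 15; maximum distance = (20 − 10)/2 = 5.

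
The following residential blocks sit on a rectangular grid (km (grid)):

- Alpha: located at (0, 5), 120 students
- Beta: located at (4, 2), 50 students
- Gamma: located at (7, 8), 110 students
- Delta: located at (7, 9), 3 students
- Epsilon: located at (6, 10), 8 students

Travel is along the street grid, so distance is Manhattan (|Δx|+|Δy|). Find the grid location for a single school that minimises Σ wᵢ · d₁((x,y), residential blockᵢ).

(4, 5)

Manhattan distance separates: Σwᵢ(|x−xᵢ|+|y−yᵢ|) = Σwᵢ|x−xᵢ| + Σwᵢ|y−yᵢ|, so x and y are optimised independently as 1-D weighted medians.
Total weight W = 291; half = 145.5.
x-coordinate, sorted with cumulative weight:
  x=0 (Alpha, w=120) cum 120
  x=4 (Beta, w=50) cum 170  ← median
  x=6 (Epsilon, w=8) cum 178
  x=7 (Gamma, w=110) cum 288
  x=7 (Delta, w=3) cum 291
⇒ x* = 4
y-coordinate, sorted with cumulative weight:
  y=2 (Beta, w=50) cum 50
  y=5 (Alpha, w=120) cum 170  ← median
  y=8 (Gamma, w=110) cum 280
  y=9 (Delta, w=3) cum 283
  y=10 (Epsilon, w=8) cum 291
⇒ y* = 5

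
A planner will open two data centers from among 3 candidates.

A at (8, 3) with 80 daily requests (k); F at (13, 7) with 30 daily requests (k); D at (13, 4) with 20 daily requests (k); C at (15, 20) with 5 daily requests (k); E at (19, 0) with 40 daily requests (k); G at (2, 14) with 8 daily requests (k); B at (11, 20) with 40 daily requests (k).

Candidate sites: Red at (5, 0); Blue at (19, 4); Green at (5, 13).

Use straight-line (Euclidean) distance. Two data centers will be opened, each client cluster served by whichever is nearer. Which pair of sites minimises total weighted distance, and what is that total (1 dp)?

{Red, Blue}, total 1733.2

Evaluate every pair (each demand assigned to the nearer of the two):
  {Red, Blue}: total = 1733.2
  {Blue, Green}: total = 1771.6
  {Red, Green}: total = 1833.4
Best pair: {Red, Blue} with total 1733.2.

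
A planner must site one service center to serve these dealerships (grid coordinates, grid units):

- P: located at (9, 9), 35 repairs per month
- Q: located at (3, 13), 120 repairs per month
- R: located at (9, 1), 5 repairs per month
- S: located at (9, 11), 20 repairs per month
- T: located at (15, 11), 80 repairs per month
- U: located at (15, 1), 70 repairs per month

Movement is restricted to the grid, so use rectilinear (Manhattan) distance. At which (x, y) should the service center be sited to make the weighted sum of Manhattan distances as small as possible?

(9, 11)

Manhattan distance separates: Σwᵢ(|x−xᵢ|+|y−yᵢ|) = Σwᵢ|x−xᵢ| + Σwᵢ|y−yᵢ|, so x and y are optimised independently as 1-D weighted medians.
Total weight W = 330; half = 165.
x-coordinate, sorted with cumulative weight:
  x=3 (Q, w=120) cum 120
  x=9 (P, w=35) cum 155
  x=9 (R, w=5) cum 160
  x=9 (S, w=20) cum 180  ← median
  x=15 (T, w=80) cum 260
  x=15 (U, w=70) cum 330
⇒ x* = 9
y-coordinate, sorted with cumulative weight:
  y=1 (R, w=5) cum 5
  y=1 (U, w=70) cum 75
  y=9 (P, w=35) cum 110
  y=11 (S, w=20) cum 130
  y=11 (T, w=80) cum 210  ← median
  y=13 (Q, w=120) cum 330
⇒ y* = 11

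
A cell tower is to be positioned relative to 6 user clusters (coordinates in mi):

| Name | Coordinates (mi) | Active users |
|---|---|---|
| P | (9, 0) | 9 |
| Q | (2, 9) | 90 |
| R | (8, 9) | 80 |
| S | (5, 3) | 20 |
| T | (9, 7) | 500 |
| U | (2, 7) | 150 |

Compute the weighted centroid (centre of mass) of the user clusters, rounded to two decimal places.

(6.83, 7.23)

The minimiser of Σwᵢ‖p−pᵢ‖² is the weighted centroid p* = (Σwᵢpᵢ)/(Σwᵢ).
Σwᵢ = 849.
Σwᵢxᵢ = 9·9 + 90·2 + 80·8 + 20·5 + 500·9 + 150·2 = 5801.
Σwᵢyᵢ = 9·0 + 90·9 + 80·9 + 20·3 + 500·7 + 150·7 = 6140.
x* = 5801/849 = 6.83, y* = 6140/849 = 7.23.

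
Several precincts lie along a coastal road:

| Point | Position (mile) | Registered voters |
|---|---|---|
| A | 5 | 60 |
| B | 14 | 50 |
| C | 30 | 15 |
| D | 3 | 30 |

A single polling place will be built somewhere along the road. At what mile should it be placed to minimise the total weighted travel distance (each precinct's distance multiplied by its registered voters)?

x = 5

For a sum of weighted absolute distances on a line, the optimum is the weighted median (not the mean). Total weight W = 155; half-weight = 77.5.
Sort by position and accumulate weight:
  mile 3 (D, w=30) → cum 30
  mile 5 (A, w=60) → cum 90  ≥ 77.5 → median here
  mile 14 (B, w=50) → cum 140
  mile 30 (C, w=15) → cum 155
Optimal location: mile 5.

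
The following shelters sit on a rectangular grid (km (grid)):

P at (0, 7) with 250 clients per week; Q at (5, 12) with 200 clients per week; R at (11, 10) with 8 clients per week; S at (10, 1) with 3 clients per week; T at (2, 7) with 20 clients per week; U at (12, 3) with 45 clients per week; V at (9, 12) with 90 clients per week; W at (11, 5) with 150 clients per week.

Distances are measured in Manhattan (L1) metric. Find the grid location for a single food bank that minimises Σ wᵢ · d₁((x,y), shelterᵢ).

Manhattan distance separates: Σwᵢ(|x−xᵢ|+|y−yᵢ|) = Σwᵢ|x−xᵢ| + Σwᵢ|y−yᵢ|, so x and y are optimised independently as 1-D weighted medians.
Total weight W = 766; half = 383.
x-coordinate, sorted with cumulative weight:
  x=0 (P, w=250) cum 250
  x=2 (T, w=20) cum 270
  x=5 (Q, w=200) cum 470  ← median
  x=9 (V, w=90) cum 560
  x=10 (S, w=3) cum 563
  x=11 (R, w=8) cum 571
  x=11 (W, w=150) cum 721
  x=12 (U, w=45) cum 766
⇒ x* = 5
y-coordinate, sorted with cumulative weight:
  y=1 (S, w=3) cum 3
  y=3 (U, w=45) cum 48
  y=5 (W, w=150) cum 198
  y=7 (P, w=250) cum 448  ← median
  y=7 (T, w=20) cum 468
  y=10 (R, w=8) cum 476
  y=12 (Q, w=200) cum 676
  y=12 (V, w=90) cum 766
⇒ y* = 7

(5, 7)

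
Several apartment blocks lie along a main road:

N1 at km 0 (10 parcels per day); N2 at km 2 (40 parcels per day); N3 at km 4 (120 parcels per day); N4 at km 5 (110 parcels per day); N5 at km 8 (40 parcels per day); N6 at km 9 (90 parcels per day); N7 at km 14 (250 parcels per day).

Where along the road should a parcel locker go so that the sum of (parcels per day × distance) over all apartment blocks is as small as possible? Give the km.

x = 9

For a sum of weighted absolute distances on a line, the optimum is the weighted median (not the mean). Total weight W = 660; half-weight = 330.
Sort by position and accumulate weight:
  km 0 (N1, w=10) → cum 10
  km 2 (N2, w=40) → cum 50
  km 4 (N3, w=120) → cum 170
  km 5 (N4, w=110) → cum 280
  km 8 (N5, w=40) → cum 320
  km 9 (N6, w=90) → cum 410  ≥ 330 → median here
  km 14 (N7, w=250) → cum 660
Optimal location: km 9.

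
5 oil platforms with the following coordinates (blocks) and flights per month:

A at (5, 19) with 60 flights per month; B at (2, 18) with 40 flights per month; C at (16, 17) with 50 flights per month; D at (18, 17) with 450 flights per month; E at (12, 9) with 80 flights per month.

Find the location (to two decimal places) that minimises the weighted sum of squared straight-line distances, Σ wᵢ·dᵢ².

(15.06, 16.29)

The minimiser of Σwᵢ‖p−pᵢ‖² is the weighted centroid p* = (Σwᵢpᵢ)/(Σwᵢ).
Σwᵢ = 680.
Σwᵢxᵢ = 60·5 + 40·2 + 50·16 + 450·18 + 80·12 = 10240.
Σwᵢyᵢ = 60·19 + 40·18 + 50·17 + 450·17 + 80·9 = 11080.
x* = 10240/680 = 15.06, y* = 11080/680 = 16.29.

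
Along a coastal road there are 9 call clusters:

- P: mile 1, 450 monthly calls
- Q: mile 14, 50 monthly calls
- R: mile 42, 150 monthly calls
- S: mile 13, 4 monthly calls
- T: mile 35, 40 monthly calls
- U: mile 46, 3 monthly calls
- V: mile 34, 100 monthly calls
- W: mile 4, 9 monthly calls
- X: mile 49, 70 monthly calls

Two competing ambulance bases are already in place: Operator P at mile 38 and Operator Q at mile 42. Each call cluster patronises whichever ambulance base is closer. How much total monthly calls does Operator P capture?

653

The indifferent point is the midpoint (38+42)/2 = 40; call clusters left of it (closer to Operator P at 38) go to Operator P, those right go to Operator Q.
  P at 1 (w=450) → Operator P
  W at 4 (w=9) → Operator P
  S at 13 (w=4) → Operator P
  Q at 14 (w=50) → Operator P
  V at 34 (w=100) → Operator P
  T at 35 (w=40) → Operator P
  R at 42 (w=150) → Operator Q
  U at 46 (w=3) → Operator Q
  X at 49 (w=70) → Operator Q
Operator P captures 653; Operator Q captures 223.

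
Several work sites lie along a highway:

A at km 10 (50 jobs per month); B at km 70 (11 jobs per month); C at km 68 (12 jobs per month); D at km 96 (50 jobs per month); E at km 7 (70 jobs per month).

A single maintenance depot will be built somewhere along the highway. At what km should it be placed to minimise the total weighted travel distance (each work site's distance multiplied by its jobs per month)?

x = 10

For a sum of weighted absolute distances on a line, the optimum is the weighted median (not the mean). Total weight W = 193; half-weight = 96.5.
Sort by position and accumulate weight:
  km 7 (E, w=70) → cum 70
  km 10 (A, w=50) → cum 120  ≥ 96.5 → median here
  km 68 (C, w=12) → cum 132
  km 70 (B, w=11) → cum 143
  km 96 (D, w=50) → cum 193
Optimal location: km 10.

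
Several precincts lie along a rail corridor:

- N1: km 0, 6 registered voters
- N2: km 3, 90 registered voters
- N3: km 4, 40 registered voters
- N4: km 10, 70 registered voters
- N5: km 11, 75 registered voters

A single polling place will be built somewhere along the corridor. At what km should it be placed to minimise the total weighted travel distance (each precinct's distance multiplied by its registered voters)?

For a sum of weighted absolute distances on a line, the optimum is the weighted median (not the mean). Total weight W = 281; half-weight = 140.5.
Sort by position and accumulate weight:
  km 0 (N1, w=6) → cum 6
  km 3 (N2, w=90) → cum 96
  km 4 (N3, w=40) → cum 136
  km 10 (N4, w=70) → cum 206  ≥ 140.5 → median here
  km 11 (N5, w=75) → cum 281
Optimal location: km 10.

x = 10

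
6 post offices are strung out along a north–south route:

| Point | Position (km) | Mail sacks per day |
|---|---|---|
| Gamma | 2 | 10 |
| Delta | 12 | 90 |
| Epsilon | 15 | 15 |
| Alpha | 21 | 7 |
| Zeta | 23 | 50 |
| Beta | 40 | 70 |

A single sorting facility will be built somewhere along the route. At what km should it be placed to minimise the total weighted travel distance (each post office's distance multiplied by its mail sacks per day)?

For a sum of weighted absolute distances on a line, the optimum is the weighted median (not the mean). Total weight W = 242; half-weight = 121.
Sort by position and accumulate weight:
  km 2 (Gamma, w=10) → cum 10
  km 12 (Delta, w=90) → cum 100
  km 15 (Epsilon, w=15) → cum 115
  km 21 (Alpha, w=7) → cum 122  ≥ 121 → median here
  km 23 (Zeta, w=50) → cum 172
  km 40 (Beta, w=70) → cum 242
Optimal location: km 21.

x = 21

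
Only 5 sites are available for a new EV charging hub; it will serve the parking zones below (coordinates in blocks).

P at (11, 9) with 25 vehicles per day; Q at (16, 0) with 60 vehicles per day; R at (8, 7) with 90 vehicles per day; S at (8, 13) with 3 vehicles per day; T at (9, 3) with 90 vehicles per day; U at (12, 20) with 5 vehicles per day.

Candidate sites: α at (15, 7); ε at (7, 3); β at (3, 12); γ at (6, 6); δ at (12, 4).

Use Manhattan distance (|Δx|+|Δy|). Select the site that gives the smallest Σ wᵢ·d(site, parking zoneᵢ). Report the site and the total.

δ, total 1739 blocks

Total weighted distance at each candidate:
  α (15, 7): total = 2279
  ε (7, 3): total = 1743
  β (3, 12): total = 4128
  γ (6, 6): total = 2097
  δ (12, 4): total = 1739
Minimum is at δ with total 1739 blocks.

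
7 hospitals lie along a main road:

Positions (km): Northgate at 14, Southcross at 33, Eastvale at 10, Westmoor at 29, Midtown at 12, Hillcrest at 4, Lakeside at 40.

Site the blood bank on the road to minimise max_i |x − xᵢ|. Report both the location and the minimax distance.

location 22, max distance 18

The 1-center on a line is the midpoint of the two extreme points: leftmost at 4, rightmost at 40.
Optimal location = (4 + 40)/2 = 22; maximum distance = (40 − 4)/2 = 18.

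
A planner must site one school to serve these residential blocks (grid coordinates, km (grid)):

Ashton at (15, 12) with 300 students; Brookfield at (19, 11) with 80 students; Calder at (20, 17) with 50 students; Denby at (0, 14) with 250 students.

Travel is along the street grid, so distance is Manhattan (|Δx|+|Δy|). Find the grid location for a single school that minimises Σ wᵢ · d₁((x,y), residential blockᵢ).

(15, 12)

Manhattan distance separates: Σwᵢ(|x−xᵢ|+|y−yᵢ|) = Σwᵢ|x−xᵢ| + Σwᵢ|y−yᵢ|, so x and y are optimised independently as 1-D weighted medians.
Total weight W = 680; half = 340.
x-coordinate, sorted with cumulative weight:
  x=0 (Denby, w=250) cum 250
  x=15 (Ashton, w=300) cum 550  ← median
  x=19 (Brookfield, w=80) cum 630
  x=20 (Calder, w=50) cum 680
⇒ x* = 15
y-coordinate, sorted with cumulative weight:
  y=11 (Brookfield, w=80) cum 80
  y=12 (Ashton, w=300) cum 380  ← median
  y=14 (Denby, w=250) cum 630
  y=17 (Calder, w=50) cum 680
⇒ y* = 12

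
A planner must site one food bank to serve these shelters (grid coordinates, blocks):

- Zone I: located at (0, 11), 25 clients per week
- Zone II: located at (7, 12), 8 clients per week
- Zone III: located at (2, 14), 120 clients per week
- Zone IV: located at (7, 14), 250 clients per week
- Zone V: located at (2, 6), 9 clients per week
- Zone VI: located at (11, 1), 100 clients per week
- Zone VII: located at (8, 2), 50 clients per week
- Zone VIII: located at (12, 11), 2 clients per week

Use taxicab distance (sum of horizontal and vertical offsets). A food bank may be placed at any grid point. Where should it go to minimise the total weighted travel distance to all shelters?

Manhattan distance separates: Σwᵢ(|x−xᵢ|+|y−yᵢ|) = Σwᵢ|x−xᵢ| + Σwᵢ|y−yᵢ|, so x and y are optimised independently as 1-D weighted medians.
Total weight W = 564; half = 282.
x-coordinate, sorted with cumulative weight:
  x=0 (Zone I, w=25) cum 25
  x=2 (Zone III, w=120) cum 145
  x=2 (Zone V, w=9) cum 154
  x=7 (Zone II, w=8) cum 162
  x=7 (Zone IV, w=250) cum 412  ← median
  x=8 (Zone VII, w=50) cum 462
  x=11 (Zone VI, w=100) cum 562
  x=12 (Zone VIII, w=2) cum 564
⇒ x* = 7
y-coordinate, sorted with cumulative weight:
  y=1 (Zone VI, w=100) cum 100
  y=2 (Zone VII, w=50) cum 150
  y=6 (Zone V, w=9) cum 159
  y=11 (Zone I, w=25) cum 184
  y=11 (Zone VIII, w=2) cum 186
  y=12 (Zone II, w=8) cum 194
  y=14 (Zone III, w=120) cum 314  ← median
  y=14 (Zone IV, w=250) cum 564
⇒ y* = 14

(7, 14)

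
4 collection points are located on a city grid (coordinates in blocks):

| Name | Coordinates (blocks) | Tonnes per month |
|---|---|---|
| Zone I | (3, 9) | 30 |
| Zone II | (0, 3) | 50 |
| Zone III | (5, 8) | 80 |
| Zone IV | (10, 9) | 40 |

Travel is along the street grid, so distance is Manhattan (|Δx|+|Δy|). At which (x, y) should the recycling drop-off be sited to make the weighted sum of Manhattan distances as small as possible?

(5, 8)

Manhattan distance separates: Σwᵢ(|x−xᵢ|+|y−yᵢ|) = Σwᵢ|x−xᵢ| + Σwᵢ|y−yᵢ|, so x and y are optimised independently as 1-D weighted medians.
Total weight W = 200; half = 100.
x-coordinate, sorted with cumulative weight:
  x=0 (Zone II, w=50) cum 50
  x=3 (Zone I, w=30) cum 80
  x=5 (Zone III, w=80) cum 160  ← median
  x=10 (Zone IV, w=40) cum 200
⇒ x* = 5
y-coordinate, sorted with cumulative weight:
  y=3 (Zone II, w=50) cum 50
  y=8 (Zone III, w=80) cum 130  ← median
  y=9 (Zone I, w=30) cum 160
  y=9 (Zone IV, w=40) cum 200
⇒ y* = 8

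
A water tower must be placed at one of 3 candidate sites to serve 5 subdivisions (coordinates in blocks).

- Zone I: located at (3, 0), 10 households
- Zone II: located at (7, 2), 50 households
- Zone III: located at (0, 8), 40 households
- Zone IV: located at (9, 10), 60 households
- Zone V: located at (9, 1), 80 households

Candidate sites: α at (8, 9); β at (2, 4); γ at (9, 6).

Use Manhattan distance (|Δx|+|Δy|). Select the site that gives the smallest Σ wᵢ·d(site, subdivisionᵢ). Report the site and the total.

γ, total 1500 blocks

Total weighted distance at each candidate:
  α (8, 9): total = 1740
  β (2, 4): total = 2220
  γ (9, 6): total = 1500
Minimum is at γ with total 1500 blocks.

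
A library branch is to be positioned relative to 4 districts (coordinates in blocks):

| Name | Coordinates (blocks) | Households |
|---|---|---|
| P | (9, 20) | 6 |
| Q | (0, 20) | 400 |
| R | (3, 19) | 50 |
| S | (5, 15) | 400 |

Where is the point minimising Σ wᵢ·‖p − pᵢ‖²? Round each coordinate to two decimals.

The minimiser of Σwᵢ‖p−pᵢ‖² is the weighted centroid p* = (Σwᵢpᵢ)/(Σwᵢ).
Σwᵢ = 856.
Σwᵢxᵢ = 6·9 + 400·0 + 50·3 + 400·5 = 2204.
Σwᵢyᵢ = 6·20 + 400·20 + 50·19 + 400·15 = 15070.
x* = 2204/856 = 2.57, y* = 15070/856 = 17.61.

(2.57, 17.61)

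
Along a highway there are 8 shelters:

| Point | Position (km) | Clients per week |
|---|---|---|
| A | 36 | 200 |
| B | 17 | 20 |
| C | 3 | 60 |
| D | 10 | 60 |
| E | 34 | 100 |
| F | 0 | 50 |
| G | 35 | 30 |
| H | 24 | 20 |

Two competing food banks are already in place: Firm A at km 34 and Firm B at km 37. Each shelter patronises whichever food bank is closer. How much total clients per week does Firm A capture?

The indifferent point is the midpoint (34+37)/2 = 35.5; shelters left of it (closer to Firm A at 34) go to Firm A, those right go to Firm B.
  F at 0 (w=50) → Firm A
  C at 3 (w=60) → Firm A
  D at 10 (w=60) → Firm A
  B at 17 (w=20) → Firm A
  H at 24 (w=20) → Firm A
  E at 34 (w=100) → Firm A
  G at 35 (w=30) → Firm A
  A at 36 (w=200) → Firm B
Firm A captures 340; Firm B captures 200.

340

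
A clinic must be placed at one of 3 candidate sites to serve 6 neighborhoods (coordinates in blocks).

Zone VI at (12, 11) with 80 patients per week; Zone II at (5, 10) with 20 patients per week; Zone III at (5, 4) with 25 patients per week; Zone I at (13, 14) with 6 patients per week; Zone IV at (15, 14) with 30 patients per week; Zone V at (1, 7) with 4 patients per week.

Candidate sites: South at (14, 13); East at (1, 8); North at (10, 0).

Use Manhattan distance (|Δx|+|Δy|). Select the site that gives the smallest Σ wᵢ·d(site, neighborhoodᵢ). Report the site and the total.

Total weighted distance at each candidate:
  South (14, 13): total = 1158
  East (1, 8): total = 2152
  North (10, 0): total = 2301
Minimum is at South with total 1158 blocks.

South, total 1158 blocks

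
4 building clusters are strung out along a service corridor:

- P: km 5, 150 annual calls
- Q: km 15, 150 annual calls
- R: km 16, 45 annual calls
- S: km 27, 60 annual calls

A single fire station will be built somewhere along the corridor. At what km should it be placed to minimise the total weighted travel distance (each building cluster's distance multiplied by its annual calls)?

x = 15

For a sum of weighted absolute distances on a line, the optimum is the weighted median (not the mean). Total weight W = 405; half-weight = 202.5.
Sort by position and accumulate weight:
  km 5 (P, w=150) → cum 150
  km 15 (Q, w=150) → cum 300  ≥ 202.5 → median here
  km 16 (R, w=45) → cum 345
  km 27 (S, w=60) → cum 405
Optimal location: km 15.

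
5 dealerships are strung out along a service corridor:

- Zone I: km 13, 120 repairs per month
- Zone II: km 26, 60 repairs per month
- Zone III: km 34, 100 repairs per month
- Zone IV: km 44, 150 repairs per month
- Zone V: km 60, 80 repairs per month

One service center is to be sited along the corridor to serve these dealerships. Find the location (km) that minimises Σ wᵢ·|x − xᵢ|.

x = 34

For a sum of weighted absolute distances on a line, the optimum is the weighted median (not the mean). Total weight W = 510; half-weight = 255.
Sort by position and accumulate weight:
  km 13 (Zone I, w=120) → cum 120
  km 26 (Zone II, w=60) → cum 180
  km 34 (Zone III, w=100) → cum 280  ≥ 255 → median here
  km 44 (Zone IV, w=150) → cum 430
  km 60 (Zone V, w=80) → cum 510
Optimal location: km 34.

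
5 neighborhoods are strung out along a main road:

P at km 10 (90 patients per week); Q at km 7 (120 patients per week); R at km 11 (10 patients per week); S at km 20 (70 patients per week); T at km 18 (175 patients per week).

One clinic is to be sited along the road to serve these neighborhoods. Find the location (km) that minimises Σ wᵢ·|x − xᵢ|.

x = 18

For a sum of weighted absolute distances on a line, the optimum is the weighted median (not the mean). Total weight W = 465; half-weight = 232.5.
Sort by position and accumulate weight:
  km 7 (Q, w=120) → cum 120
  km 10 (P, w=90) → cum 210
  km 11 (R, w=10) → cum 220
  km 18 (T, w=175) → cum 395  ≥ 232.5 → median here
  km 20 (S, w=70) → cum 465
Optimal location: km 18.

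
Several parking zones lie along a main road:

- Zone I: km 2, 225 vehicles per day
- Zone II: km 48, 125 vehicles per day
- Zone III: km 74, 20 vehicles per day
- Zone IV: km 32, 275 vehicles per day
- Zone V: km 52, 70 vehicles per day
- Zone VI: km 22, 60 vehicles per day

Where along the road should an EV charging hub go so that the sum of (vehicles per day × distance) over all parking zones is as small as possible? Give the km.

x = 32

For a sum of weighted absolute distances on a line, the optimum is the weighted median (not the mean). Total weight W = 775; half-weight = 387.5.
Sort by position and accumulate weight:
  km 2 (Zone I, w=225) → cum 225
  km 22 (Zone VI, w=60) → cum 285
  km 32 (Zone IV, w=275) → cum 560  ≥ 387.5 → median here
  km 48 (Zone II, w=125) → cum 685
  km 52 (Zone V, w=70) → cum 755
  km 74 (Zone III, w=20) → cum 775
Optimal location: km 32.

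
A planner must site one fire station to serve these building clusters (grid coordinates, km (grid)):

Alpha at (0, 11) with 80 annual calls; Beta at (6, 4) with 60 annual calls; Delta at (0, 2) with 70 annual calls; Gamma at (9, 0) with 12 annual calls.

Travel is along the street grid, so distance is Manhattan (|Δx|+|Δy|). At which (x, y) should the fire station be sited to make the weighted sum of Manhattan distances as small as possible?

(0, 4)

Manhattan distance separates: Σwᵢ(|x−xᵢ|+|y−yᵢ|) = Σwᵢ|x−xᵢ| + Σwᵢ|y−yᵢ|, so x and y are optimised independently as 1-D weighted medians.
Total weight W = 222; half = 111.
x-coordinate, sorted with cumulative weight:
  x=0 (Alpha, w=80) cum 80
  x=0 (Delta, w=70) cum 150  ← median
  x=6 (Beta, w=60) cum 210
  x=9 (Gamma, w=12) cum 222
⇒ x* = 0
y-coordinate, sorted with cumulative weight:
  y=0 (Gamma, w=12) cum 12
  y=2 (Delta, w=70) cum 82
  y=4 (Beta, w=60) cum 142  ← median
  y=11 (Alpha, w=80) cum 222
⇒ y* = 4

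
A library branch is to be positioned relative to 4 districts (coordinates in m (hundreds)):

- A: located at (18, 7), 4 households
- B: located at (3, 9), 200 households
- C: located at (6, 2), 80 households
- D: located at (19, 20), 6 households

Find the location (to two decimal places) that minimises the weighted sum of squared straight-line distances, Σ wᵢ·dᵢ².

(4.37, 7.27)

The minimiser of Σwᵢ‖p−pᵢ‖² is the weighted centroid p* = (Σwᵢpᵢ)/(Σwᵢ).
Σwᵢ = 290.
Σwᵢxᵢ = 4·18 + 200·3 + 80·6 + 6·19 = 1266.
Σwᵢyᵢ = 4·7 + 200·9 + 80·2 + 6·20 = 2108.
x* = 1266/290 = 4.37, y* = 2108/290 = 7.27.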